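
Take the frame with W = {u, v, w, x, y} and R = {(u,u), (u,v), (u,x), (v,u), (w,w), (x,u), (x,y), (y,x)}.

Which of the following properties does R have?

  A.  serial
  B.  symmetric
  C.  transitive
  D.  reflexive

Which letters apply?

A, B

(A) serial: every world has an R-successor.
(B) symmetric: every R-edge is matched by its reverse.
(C) not transitive: u R x and x R y but not u R y.
(D) not reflexive: not v R v.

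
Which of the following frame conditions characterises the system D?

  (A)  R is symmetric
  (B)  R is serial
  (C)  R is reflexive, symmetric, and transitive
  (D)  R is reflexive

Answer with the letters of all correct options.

B

(A) this class determines KB, not D.
(B) D is sound and complete for exactly this class.
(C) this class determines S5, not D.
(D) this class determines T (= KT), not D.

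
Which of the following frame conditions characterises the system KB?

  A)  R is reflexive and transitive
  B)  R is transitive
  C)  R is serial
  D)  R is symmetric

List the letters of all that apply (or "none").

(A) this class determines S4, not KB.
(B) this class determines K4, not KB.
(C) this class determines D, not KB.
(D) KB is sound and complete for exactly this class.

D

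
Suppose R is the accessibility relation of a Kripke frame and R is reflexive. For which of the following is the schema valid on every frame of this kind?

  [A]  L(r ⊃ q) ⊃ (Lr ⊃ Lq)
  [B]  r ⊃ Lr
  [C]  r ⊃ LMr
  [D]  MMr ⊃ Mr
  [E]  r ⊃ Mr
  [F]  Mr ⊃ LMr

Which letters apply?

A reflexive relation is serial.
(A) L(r ⊃ q) ⊃ (Lr ⊃ Lq) is axiom K, valid on every Kripke frame — valid.
(B) r ⊃ Lr is valid only on frames where every R-edge is a self-loop. Such an R need not be a subset of the identity — not valid.
(C) r ⊃ LMr is axiom B; it is valid on a frame exactly when R is symmetric. Such an R need not be symmetric, so not valid.
(D) MMr ⊃ Mr is the dual of axiom 4, which corresponds to transitivity. Such an R need not be transitive — not valid.
(E) the dual of axiom T: valid iff R is reflexive. Every such R is reflexive — valid.
(F) Mr ⊃ LMr is axiom 5, which corresponds to the euclidean property. Such an R need not be euclidean — not valid.

A, E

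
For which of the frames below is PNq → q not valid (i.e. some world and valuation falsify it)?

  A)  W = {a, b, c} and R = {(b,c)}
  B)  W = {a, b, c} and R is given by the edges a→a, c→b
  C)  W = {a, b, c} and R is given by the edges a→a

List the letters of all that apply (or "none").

A, B

The schema PNq → q is the dual of axiom B; it is valid on a frame iff R is symmetric.
(A) R is not symmetric (b R c but not c R b), so the schema fails here.
(B) R is not symmetric (c R b but not b R c), so the schema fails here.
(C) R is symmetric (every R-edge is matched by its reverse), so the schema is valid here.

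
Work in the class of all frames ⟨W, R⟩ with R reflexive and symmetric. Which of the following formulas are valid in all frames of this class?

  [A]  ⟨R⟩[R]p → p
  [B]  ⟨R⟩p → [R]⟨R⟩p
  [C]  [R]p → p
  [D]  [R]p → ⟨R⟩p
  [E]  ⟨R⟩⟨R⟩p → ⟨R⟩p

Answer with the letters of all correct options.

A, C, D

Reflexive relations are serial.
(A) the dual of axiom B: valid iff R is symmetric. Every such R is symmetric — valid.
(B) ⟨R⟩p → [R]⟨R⟩p (axiom 5) characterises the euclidean frames. Such an R need not be euclidean — not valid.
(C) [R]p → p is axiom T, which corresponds to reflexivity. Every such R is reflexive — valid.
(D) [R]p → ⟨R⟩p (axiom D) characterises the serial frames. Every such R is serial — valid.
(E) ⟨R⟩⟨R⟩p → ⟨R⟩p is the dual of axiom 4; it is valid on a frame exactly when R is transitive. Such an R need not be transitive, so not valid.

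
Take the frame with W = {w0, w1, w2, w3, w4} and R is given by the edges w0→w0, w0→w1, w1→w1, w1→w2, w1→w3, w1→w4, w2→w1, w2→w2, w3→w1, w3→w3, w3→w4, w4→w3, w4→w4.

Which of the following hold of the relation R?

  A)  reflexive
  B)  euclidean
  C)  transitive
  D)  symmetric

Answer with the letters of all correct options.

(A) reflexive: each world relates to itself.
(B) not euclidean: w0 R w1 and w0 R w0 but not w1 R w0.
(C) not transitive: w0 R w1 and w1 R w2 but not w0 R w2.
(D) not symmetric: w0 R w1 but not w1 R w0.

A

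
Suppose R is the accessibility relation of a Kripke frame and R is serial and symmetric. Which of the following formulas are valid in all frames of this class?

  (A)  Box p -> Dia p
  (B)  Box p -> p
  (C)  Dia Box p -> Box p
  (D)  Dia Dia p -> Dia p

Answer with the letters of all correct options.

A

(A) axiom D: valid iff R is serial. Every such R is serial — valid.
(B) Box p -> p is axiom T; it is valid on a frame exactly when R is reflexive. Such an R need not be reflexive, so not valid.
(C) Dia Box p -> Box p is the dual of axiom 5, which corresponds to the euclidean property. Such an R need not be euclidean — not valid.
(D) the dual of axiom 4: valid iff R is transitive. Such an R need not be transitive — not valid.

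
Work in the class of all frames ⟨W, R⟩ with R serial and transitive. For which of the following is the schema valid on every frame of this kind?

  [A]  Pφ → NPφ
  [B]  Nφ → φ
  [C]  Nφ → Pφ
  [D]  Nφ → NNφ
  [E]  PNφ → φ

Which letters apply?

(A) Pφ → NPφ is axiom 5; it is valid on a frame exactly when R is euclidean. Such an R need not be euclidean, so not valid.
(B) Nφ → φ is axiom T, which corresponds to reflexivity. Such an R need not be reflexive — not valid.
(C) Nφ → Pφ is axiom D; it is valid on a frame exactly when R is serial. Every such R is serial, so valid.
(D) Nφ → NNφ is axiom 4; it is valid on a frame exactly when R is transitive. Every such R is transitive, so valid.
(E) PNφ → φ (the dual of axiom B) characterises the symmetric frames. Such an R need not be symmetric — not valid.

C, D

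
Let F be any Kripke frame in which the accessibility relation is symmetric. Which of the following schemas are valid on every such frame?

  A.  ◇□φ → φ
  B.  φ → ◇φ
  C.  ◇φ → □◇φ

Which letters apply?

A

(A) the dual of axiom B: valid iff R is symmetric. Every such R is symmetric — valid.
(B) φ → ◇φ is the dual of axiom T; it is valid on a frame exactly when R is reflexive. Such an R need not be reflexive, so not valid.
(C) ◇φ → □◇φ (axiom 5) characterises the euclidean frames. Such an R need not be euclidean — not valid.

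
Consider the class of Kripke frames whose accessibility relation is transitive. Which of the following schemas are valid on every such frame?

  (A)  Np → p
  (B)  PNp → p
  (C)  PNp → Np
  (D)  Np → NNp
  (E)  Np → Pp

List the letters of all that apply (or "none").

D

(A) Np → p is axiom T, which corresponds to reflexivity. Such an R need not be reflexive — not valid.
(B) the dual of axiom B: valid iff R is symmetric. Such an R need not be symmetric — not valid.
(C) PNp → Np is the dual of axiom 5; it is valid on a frame exactly when R is euclidean. Such an R need not be euclidean, so not valid.
(D) Np → NNp is axiom 4, which corresponds to transitivity. Every such R is transitive — valid.
(E) Np → Pp (axiom D) characterises the serial frames. Such an R need not be serial — not valid.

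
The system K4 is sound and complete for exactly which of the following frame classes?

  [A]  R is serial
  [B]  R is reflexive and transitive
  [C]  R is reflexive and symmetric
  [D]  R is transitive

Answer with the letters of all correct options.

D

(A) this class determines D, not K4.
(B) this class determines S4, not K4.
(C) this class determines B (= KTB), not K4.
(D) K4 is sound and complete for exactly this class.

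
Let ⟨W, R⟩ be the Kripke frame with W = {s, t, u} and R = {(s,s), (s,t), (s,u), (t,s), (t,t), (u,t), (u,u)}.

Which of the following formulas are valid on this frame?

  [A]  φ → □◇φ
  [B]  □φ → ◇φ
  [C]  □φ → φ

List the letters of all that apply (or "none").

B, C

R is reflexive: each world relates to itself.
R is not symmetric: s R u but not u R s.
R is serial: every world has an R-successor.
(A) φ → □◇φ is axiom B; it is valid on a frame exactly when R is symmetric. R is not symmetric, so not valid.
(B) □φ → ◇φ is axiom D; it is valid on a frame exactly when R is serial. R is serial, so valid.
(C) □φ → φ is axiom T; it is valid on a frame exactly when R is reflexive. R is reflexive, so valid.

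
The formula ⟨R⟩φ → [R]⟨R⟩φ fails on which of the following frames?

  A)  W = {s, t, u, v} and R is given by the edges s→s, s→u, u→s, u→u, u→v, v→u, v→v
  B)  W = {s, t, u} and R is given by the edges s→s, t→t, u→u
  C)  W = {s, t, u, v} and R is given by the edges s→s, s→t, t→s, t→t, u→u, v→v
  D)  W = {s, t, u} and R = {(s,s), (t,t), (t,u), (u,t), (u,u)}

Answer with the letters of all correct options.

The schema ⟨R⟩φ → [R]⟨R⟩φ is axiom 5; it is valid on a frame iff R is euclidean.
(A) R is not euclidean (u R s and u R v but not s R v), so the schema fails here.
(B) R is euclidean (any two R-successors of the same world are R-related), so the schema is valid here.
(C) R is euclidean (any two R-successors of the same world are R-related), so the schema is valid here.
(D) R is euclidean (any two R-successors of the same world are R-related), so the schema is valid here.

A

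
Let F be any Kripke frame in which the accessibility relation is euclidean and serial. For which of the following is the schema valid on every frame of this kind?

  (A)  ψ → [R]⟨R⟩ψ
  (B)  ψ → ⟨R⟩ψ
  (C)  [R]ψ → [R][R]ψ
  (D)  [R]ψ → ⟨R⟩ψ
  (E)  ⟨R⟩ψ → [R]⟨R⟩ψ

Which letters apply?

(A) axiom B: valid iff R is symmetric. Such an R need not be symmetric — not valid.
(B) ψ → ⟨R⟩ψ is the dual of axiom T, which corresponds to reflexivity. Such an R need not be reflexive — not valid.
(C) [R]ψ → [R][R]ψ is axiom 4; it is valid on a frame exactly when R is transitive. Such an R need not be transitive, so not valid.
(D) axiom D: valid iff R is serial. Every such R is serial — valid.
(E) ⟨R⟩ψ → [R]⟨R⟩ψ is axiom 5, which corresponds to the euclidean property. Every such R is euclidean — valid.

D, E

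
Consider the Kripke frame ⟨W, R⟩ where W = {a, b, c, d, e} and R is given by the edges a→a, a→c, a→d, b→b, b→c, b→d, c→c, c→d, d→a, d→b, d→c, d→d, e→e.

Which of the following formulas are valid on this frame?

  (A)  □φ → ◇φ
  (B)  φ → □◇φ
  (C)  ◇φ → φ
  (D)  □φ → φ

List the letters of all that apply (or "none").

A, D

R is reflexive: each world relates to itself.
R is not symmetric: a R c but not c R a.
R is serial: every world has an R-successor.
R is not a subset of the identity: a R c with a ≠ c.
(A) □φ → ◇φ is axiom D, which corresponds to seriality. R is serial — valid.
(B) axiom B: valid iff R is symmetric. R is not symmetric — not valid.
(C) ◇φ → φ is the converse of T; it holds exactly when R ⊆ identity. Here R ⊄ identity — not valid.
(D) □φ → φ is axiom T, which corresponds to reflexivity. R is reflexive — valid.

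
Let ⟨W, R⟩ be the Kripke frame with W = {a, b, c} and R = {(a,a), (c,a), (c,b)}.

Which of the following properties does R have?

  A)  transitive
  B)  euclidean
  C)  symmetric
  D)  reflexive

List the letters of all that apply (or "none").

(A) transitive: R is closed under composition.
(B) not euclidean: c R a and c R b but not a R b.
(C) not symmetric: c R a but not a R c.
(D) not reflexive: not b R b.

A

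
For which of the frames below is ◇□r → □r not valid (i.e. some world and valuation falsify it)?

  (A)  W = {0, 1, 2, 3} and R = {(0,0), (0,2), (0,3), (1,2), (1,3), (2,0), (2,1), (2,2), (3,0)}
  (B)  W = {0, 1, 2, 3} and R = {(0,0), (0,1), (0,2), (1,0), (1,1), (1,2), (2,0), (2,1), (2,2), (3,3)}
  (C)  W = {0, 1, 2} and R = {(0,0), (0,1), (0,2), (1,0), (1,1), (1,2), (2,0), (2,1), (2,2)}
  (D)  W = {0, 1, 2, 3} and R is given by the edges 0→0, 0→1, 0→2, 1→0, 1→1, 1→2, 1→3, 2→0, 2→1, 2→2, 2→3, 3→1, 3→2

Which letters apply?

The schema ◇□r → □r is the dual of axiom 5; it is valid on a frame iff R is euclidean.
(A) R is not euclidean (0 R 2 and 0 R 3 but not 2 R 3), so the schema fails here.
(B) R is euclidean (any two R-successors of the same world are R-related), so the schema is valid here.
(C) R is euclidean (any two R-successors of the same world are R-related), so the schema is valid here.
(D) R is not euclidean (1 R 0 and 1 R 3 but not 0 R 3), so the schema fails here.

A, D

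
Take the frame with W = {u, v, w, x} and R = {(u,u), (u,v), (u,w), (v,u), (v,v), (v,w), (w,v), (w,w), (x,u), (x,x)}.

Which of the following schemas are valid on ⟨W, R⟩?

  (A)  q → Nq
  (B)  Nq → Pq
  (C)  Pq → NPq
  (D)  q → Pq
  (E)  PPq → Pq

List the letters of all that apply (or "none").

R is reflexive: each world relates to itself.
R is not transitive: w R v and v R u but not w R u.
R is not euclidean: u R w and u R u but not w R u.
R is serial: every world has an R-successor.
R is not a subset of the identity: u R v with u ≠ v.
(A) q → Nq is valid only on frames where every R-edge is a self-loop. Here R ⊄ identity — not valid.
(B) Nq → Pq is axiom D, which corresponds to seriality. R is serial — valid.
(C) Pq → NPq is axiom 5, which corresponds to the euclidean property. R is not euclidean — not valid.
(D) q → Pq (the dual of axiom T) characterises the reflexive frames. R is reflexive — valid.
(E) PPq → Pq is the dual of axiom 4; it is valid on a frame exactly when R is transitive. R is not transitive, so not valid.

B, D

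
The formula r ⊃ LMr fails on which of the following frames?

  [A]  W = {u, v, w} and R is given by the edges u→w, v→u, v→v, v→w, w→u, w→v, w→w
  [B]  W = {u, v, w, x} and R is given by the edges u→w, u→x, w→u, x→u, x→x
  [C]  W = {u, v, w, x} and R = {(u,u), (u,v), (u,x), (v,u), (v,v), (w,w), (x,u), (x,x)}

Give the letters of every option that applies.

The schema r ⊃ LMr is axiom B; it is valid on a frame iff R is symmetric.
(A) R is not symmetric (v R u but not u R v), so the schema fails here.
(B) R is symmetric (every R-edge is matched by its reverse), so the schema is valid here.
(C) R is symmetric (every R-edge is matched by its reverse), so the schema is valid here.

A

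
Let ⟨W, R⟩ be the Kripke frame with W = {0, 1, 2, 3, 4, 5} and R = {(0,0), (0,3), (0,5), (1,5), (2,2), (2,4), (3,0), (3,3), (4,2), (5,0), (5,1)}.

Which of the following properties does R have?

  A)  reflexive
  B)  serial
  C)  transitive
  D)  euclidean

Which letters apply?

B

(A) not reflexive: not 1 R 1.
(B) serial: every world has an R-successor.
(C) not transitive: 0 R 5 and 5 R 1 but not 0 R 1.
(D) not euclidean: 0 R 3 and 0 R 5 but not 3 R 5.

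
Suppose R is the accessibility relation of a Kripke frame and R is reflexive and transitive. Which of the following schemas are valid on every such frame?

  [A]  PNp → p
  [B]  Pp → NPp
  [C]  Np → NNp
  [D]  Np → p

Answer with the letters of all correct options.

C, D

Reflexive relations are serial.
(A) PNp → p (the dual of axiom B) characterises the symmetric frames. Such an R need not be symmetric — not valid.
(B) axiom 5: valid iff R is euclidean. Such an R need not be euclidean — not valid.
(C) Np → NNp (axiom 4) characterises the transitive frames. Every such R is transitive — valid.
(D) Np → p is axiom T, which corresponds to reflexivity. Every such R is reflexive — valid.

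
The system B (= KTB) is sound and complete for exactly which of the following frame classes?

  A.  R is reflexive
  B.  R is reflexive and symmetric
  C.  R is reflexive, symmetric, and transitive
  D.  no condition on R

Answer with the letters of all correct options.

B

(A) this class determines T (= KT), not B (= KTB).
(B) B (= KTB) is sound and complete for exactly this class.
(C) this class determines S5, not B (= KTB).
(D) this class determines K, not B (= KTB).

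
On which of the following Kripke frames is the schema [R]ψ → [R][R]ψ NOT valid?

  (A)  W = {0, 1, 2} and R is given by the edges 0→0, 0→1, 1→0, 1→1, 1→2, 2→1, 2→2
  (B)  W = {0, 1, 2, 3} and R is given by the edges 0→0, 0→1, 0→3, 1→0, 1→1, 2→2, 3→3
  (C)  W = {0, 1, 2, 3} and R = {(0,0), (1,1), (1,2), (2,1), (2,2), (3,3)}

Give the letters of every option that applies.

The schema [R]ψ → [R][R]ψ is axiom 4; it is valid on a frame iff R is transitive.
(A) R is not transitive (0 R 1 and 1 R 2 but not 0 R 2), so the schema fails here.
(B) R is not transitive (1 R 0 and 0 R 3 but not 1 R 3), so the schema fails here.
(C) R is transitive (R is closed under composition), so the schema is valid here.

A, B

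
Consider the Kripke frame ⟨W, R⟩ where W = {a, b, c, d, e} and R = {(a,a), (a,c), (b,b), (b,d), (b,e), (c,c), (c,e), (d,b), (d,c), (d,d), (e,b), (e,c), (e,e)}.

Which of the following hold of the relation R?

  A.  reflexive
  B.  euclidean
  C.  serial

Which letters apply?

(A) reflexive: each world relates to itself.
(B) not euclidean: a R c and a R a but not c R a.
(C) serial: every world has an R-successor.

A, C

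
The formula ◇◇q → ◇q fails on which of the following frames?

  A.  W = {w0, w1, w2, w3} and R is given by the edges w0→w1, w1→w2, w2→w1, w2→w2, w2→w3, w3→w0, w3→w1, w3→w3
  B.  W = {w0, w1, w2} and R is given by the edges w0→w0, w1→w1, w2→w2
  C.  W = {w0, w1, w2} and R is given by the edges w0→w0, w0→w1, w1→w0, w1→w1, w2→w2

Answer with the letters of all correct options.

The schema ◇◇q → ◇q is the dual of axiom 4; it is valid on a frame iff R is transitive.
(A) R is not transitive (w0 R w1 and w1 R w2 but not w0 R w2), so the schema fails here.
(B) R is transitive (R is closed under composition), so the schema is valid here.
(C) R is transitive (R is closed under composition), so the schema is valid here.

A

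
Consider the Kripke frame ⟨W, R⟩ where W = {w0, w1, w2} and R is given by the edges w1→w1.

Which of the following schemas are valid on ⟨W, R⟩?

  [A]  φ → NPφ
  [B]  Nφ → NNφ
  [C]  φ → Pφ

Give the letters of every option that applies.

A, B

R is not reflexive: not w0 R w0.
R is symmetric: every R-edge is matched by its reverse.
R is transitive: R is closed under composition.
(A) φ → NPφ (axiom B) characterises the symmetric frames. R is symmetric — valid.
(B) Nφ → NNφ (axiom 4) characterises the transitive frames. R is transitive — valid.
(C) φ → Pφ is the dual of axiom T; it is valid on a frame exactly when R is reflexive. R is not reflexive, so not valid.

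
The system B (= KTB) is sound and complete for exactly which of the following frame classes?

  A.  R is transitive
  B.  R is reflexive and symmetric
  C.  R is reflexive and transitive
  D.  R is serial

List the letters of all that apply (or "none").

B

(A) this class determines K4, not B (= KTB).
(B) B (= KTB) is sound and complete for exactly this class.
(C) this class determines S4, not B (= KTB).
(D) this class determines D, not B (= KTB).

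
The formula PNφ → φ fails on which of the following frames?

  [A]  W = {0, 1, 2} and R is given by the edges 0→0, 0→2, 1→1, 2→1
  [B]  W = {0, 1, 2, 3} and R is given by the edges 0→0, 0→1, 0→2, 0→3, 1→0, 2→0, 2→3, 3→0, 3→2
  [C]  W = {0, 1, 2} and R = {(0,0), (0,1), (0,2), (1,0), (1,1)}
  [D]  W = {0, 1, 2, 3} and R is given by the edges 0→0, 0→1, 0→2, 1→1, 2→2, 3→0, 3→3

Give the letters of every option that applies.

The schema PNφ → φ is the dual of axiom B; it is valid on a frame iff R is symmetric.
(A) R is not symmetric (0 R 2 but not 2 R 0), so the schema fails here.
(B) R is symmetric (every R-edge is matched by its reverse), so the schema is valid here.
(C) R is not symmetric (0 R 2 but not 2 R 0), so the schema fails here.
(D) R is not symmetric (0 R 1 but not 1 R 0), so the schema fails here.

A, C, D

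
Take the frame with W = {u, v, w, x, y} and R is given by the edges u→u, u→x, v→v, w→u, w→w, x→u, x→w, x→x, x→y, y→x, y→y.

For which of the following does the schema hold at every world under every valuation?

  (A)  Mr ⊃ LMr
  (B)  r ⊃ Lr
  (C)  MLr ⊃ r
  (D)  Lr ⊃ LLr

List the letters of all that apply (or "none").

none

R is not symmetric: w R u but not u R w.
R is not transitive: u R x and x R w but not u R w.
R is not euclidean: w R u and w R w but not u R w.
R is not a subset of the identity: u R x with u ≠ x.
(A) Mr ⊃ LMr is axiom 5, which corresponds to the euclidean property. R is not euclidean — not valid.
(B) r ⊃ Lr (equivalent to ◇p→p) corresponds to R being a subset of the identity. Here R ⊄ identity, so not valid.
(C) MLr ⊃ r is the dual of axiom B; it is valid on a frame exactly when R is symmetric. R is not symmetric, so not valid.
(D) Lr ⊃ LLr is axiom 4, which corresponds to transitivity. R is not transitive — not valid.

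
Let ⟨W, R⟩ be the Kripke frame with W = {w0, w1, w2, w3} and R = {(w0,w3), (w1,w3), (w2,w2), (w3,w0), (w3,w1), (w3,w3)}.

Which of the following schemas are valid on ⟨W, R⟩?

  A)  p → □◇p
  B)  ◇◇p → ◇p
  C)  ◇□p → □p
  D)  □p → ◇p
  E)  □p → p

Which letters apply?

R is not reflexive: not w0 R w0.
R is symmetric: every R-edge is matched by its reverse.
R is not transitive: w0 R w3 and w3 R w0 but not w0 R w0.
R is not euclidean: w3 R w0 and w3 R w1 but not w0 R w1.
R is serial: every world has an R-successor.
(A) p → □◇p is axiom B; it is valid on a frame exactly when R is symmetric. R is symmetric, so valid.
(B) ◇◇p → ◇p (the dual of axiom 4) characterises the transitive frames. R is not transitive — not valid.
(C) ◇□p → □p is the dual of axiom 5; it is valid on a frame exactly when R is euclidean. R is not euclidean, so not valid.
(D) axiom D: valid iff R is serial. R is serial — valid.
(E) □p → p is axiom T; it is valid on a frame exactly when R is reflexive. R is not reflexive, so not valid.

A, D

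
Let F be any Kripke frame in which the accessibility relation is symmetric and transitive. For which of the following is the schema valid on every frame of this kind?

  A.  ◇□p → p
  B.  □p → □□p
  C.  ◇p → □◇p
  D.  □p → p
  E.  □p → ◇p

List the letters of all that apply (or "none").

A, B, C

A symmetric transitive relation is euclidean (uRv and uRw give vRu by symmetry, then vRw by transitivity).
(A) ◇□p → p is the dual of axiom B, which corresponds to symmetry. Every such R is symmetric — valid.
(B) □p → □□p is axiom 4; it is valid on a frame exactly when R is transitive. Every such R is transitive, so valid.
(C) ◇p → □◇p is axiom 5, which corresponds to the euclidean property. Every such R is euclidean — valid.
(D) axiom T: valid iff R is reflexive. Such an R need not be reflexive — not valid.
(E) □p → ◇p is axiom D; it is valid on a frame exactly when R is serial. Such an R need not be serial, so not valid.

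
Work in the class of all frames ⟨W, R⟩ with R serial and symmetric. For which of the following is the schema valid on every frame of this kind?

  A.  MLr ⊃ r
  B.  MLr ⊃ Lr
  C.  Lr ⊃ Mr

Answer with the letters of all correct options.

A, C

(A) the dual of axiom B: valid iff R is symmetric. Every such R is symmetric — valid.
(B) MLr ⊃ Lr is the dual of axiom 5, which corresponds to the euclidean property. Such an R need not be euclidean — not valid.
(C) Lr ⊃ Mr is axiom D; it is valid on a frame exactly when R is serial. Every such R is serial, so valid.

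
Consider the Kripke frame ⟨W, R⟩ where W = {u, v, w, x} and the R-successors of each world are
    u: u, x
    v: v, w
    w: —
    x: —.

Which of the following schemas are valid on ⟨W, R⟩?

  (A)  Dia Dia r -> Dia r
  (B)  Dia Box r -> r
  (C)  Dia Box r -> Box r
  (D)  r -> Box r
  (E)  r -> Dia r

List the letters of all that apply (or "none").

A

R is not reflexive: not w R w.
R is not symmetric: u R x but not x R u.
R is transitive: R is closed under composition.
R is not euclidean: u R x and u R u but not x R u.
R is not a subset of the identity: u R x with u ≠ x.
(A) the dual of axiom 4: valid iff R is transitive. R is transitive — valid.
(B) Dia Box r -> r is the dual of axiom B, which corresponds to symmetry. R is not symmetric — not valid.
(C) Dia Box r -> Box r (the dual of axiom 5) characterises the euclidean frames. R is not euclidean — not valid.
(D) r -> Box r (equivalent to ◇p→p) corresponds to R being a subset of the identity. Here R ⊄ identity, so not valid.
(E) r -> Dia r is the dual of axiom T, which corresponds to reflexivity. R is not reflexive — not valid.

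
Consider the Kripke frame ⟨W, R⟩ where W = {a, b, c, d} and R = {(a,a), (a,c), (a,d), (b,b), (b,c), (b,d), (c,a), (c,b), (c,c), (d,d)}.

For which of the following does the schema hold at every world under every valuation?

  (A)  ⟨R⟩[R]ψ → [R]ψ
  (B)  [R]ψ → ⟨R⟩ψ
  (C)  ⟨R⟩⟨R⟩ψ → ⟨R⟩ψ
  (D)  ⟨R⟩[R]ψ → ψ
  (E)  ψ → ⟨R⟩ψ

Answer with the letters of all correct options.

B, E

R is reflexive: each world relates to itself.
R is not symmetric: a R d but not d R a.
R is not transitive: a R c and c R b but not a R b.
R is not euclidean: a R c and a R d but not c R d.
R is serial: every world has an R-successor.
(A) ⟨R⟩[R]ψ → [R]ψ is the dual of axiom 5, which corresponds to the euclidean property. R is not euclidean — not valid.
(B) [R]ψ → ⟨R⟩ψ (axiom D) characterises the serial frames. R is serial — valid.
(C) ⟨R⟩⟨R⟩ψ → ⟨R⟩ψ (the dual of axiom 4) characterises the transitive frames. R is not transitive — not valid.
(D) ⟨R⟩[R]ψ → ψ (the dual of axiom B) characterises the symmetric frames. R is not symmetric — not valid.
(E) the dual of axiom T: valid iff R is reflexive. R is reflexive — valid.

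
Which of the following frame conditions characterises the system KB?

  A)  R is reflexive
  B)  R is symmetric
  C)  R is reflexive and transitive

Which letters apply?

(A) this class determines T (= KT), not KB.
(B) KB is sound and complete for exactly this class.
(C) this class determines S4, not KB.

B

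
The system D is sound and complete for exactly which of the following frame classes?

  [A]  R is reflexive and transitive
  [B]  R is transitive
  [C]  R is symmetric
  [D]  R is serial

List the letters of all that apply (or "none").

(A) this class determines S4, not D.
(B) this class determines K4, not D.
(C) this class determines KB, not D.
(D) D is sound and complete for exactly this class.

D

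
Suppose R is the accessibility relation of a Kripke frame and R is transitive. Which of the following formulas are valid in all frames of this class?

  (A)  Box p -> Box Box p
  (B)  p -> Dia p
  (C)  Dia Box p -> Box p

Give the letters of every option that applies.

(A) axiom 4: valid iff R is transitive. Every such R is transitive — valid.
(B) p -> Dia p (the dual of axiom T) characterises the reflexive frames. Such an R need not be reflexive — not valid.
(C) Dia Box p -> Box p (the dual of axiom 5) characterises the euclidean frames. Such an R need not be euclidean — not valid.

A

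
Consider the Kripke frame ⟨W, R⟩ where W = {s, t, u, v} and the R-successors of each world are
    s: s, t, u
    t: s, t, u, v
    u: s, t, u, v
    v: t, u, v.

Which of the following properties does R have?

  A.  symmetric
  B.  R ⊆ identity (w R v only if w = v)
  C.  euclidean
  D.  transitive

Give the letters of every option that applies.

A

(A) symmetric: every R-edge is matched by its reverse.
(B) not ⊆ identity: s R t with s ≠ t.
(C) not euclidean: t R s and t R v but not s R v.
(D) not transitive: s R t and t R v but not s R v.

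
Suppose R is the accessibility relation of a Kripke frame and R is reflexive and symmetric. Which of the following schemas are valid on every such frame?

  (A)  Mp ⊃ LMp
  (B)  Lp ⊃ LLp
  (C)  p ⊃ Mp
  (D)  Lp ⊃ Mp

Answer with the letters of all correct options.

Reflexive relations are serial.
(A) Mp ⊃ LMp (axiom 5) characterises the euclidean frames. Such an R need not be euclidean — not valid.
(B) Lp ⊃ LLp is axiom 4, which corresponds to transitivity. Such an R need not be transitive — not valid.
(C) p ⊃ Mp is the dual of axiom T, which corresponds to reflexivity. Every such R is reflexive — valid.
(D) axiom D: valid iff R is serial. Every such R is serial — valid.

C, D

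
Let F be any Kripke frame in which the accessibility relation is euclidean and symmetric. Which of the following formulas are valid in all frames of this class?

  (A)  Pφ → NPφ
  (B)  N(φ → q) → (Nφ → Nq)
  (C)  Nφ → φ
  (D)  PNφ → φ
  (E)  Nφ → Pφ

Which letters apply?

A symmetric euclidean relation is transitive (uRv and vRw give vRu by symmetry, then uRw by the euclidean condition, applied at v).
(A) axiom 5: valid iff R is euclidean. Every such R is euclidean — valid.
(B) this is just K, valid on every normal frame.
(C) Nφ → φ is axiom T, which corresponds to reflexivity. Such an R need not be reflexive — not valid.
(D) the dual of axiom B: valid iff R is symmetric. Every such R is symmetric — valid.
(E) Nφ → Pφ is axiom D; it is valid on a frame exactly when R is serial. Such an R need not be serial, so not valid.

A, B, D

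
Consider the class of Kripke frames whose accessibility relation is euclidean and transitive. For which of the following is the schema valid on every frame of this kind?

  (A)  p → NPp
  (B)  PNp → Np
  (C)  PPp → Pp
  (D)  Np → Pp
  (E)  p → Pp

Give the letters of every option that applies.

B, C

(A) p → NPp is axiom B, which corresponds to symmetry. Such an R need not be symmetric — not valid.
(B) PNp → Np (the dual of axiom 5) characterises the euclidean frames. Every such R is euclidean — valid.
(C) the dual of axiom 4: valid iff R is transitive. Every such R is transitive — valid.
(D) Np → Pp is axiom D, which corresponds to seriality. Such an R need not be serial — not valid.
(E) p → Pp is the dual of axiom T; it is valid on a frame exactly when R is reflexive. Such an R need not be reflexive, so not valid.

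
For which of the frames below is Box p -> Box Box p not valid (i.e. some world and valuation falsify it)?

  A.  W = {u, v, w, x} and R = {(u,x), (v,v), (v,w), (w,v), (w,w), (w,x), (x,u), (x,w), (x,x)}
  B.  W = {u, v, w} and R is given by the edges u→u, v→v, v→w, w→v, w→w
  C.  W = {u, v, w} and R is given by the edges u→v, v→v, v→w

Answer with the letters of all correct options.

The schema Box p -> Box Box p is axiom 4; it is valid on a frame iff R is transitive.
(A) R is not transitive (u R x and x R u but not u R u), so the schema fails here.
(B) R is transitive (R is closed under composition), so the schema is valid here.
(C) R is not transitive (u R v and v R w but not u R w), so the schema fails here.

A, C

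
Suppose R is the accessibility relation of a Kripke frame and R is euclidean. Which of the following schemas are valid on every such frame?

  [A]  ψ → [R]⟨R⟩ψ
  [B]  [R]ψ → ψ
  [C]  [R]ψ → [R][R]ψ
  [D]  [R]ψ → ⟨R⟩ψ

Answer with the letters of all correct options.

none

(A) axiom B: valid iff R is symmetric. Such an R need not be symmetric — not valid.
(B) [R]ψ → ψ is axiom T, which corresponds to reflexivity. Such an R need not be reflexive — not valid.
(C) [R]ψ → [R][R]ψ is axiom 4, which corresponds to transitivity. Such an R need not be transitive — not valid.
(D) [R]ψ → ⟨R⟩ψ is axiom D; it is valid on a frame exactly when R is serial. Such an R need not be serial, so not valid.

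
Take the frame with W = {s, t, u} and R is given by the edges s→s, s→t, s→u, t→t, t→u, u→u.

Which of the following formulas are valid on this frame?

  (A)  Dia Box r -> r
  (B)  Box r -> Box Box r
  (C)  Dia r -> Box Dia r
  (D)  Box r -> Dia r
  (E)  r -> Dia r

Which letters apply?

B, D, E

R is reflexive: each world relates to itself.
R is not symmetric: s R t but not t R s.
R is transitive: R is closed under composition.
R is not euclidean: s R t and s R s but not t R s.
R is serial: every world has an R-successor.
(A) Dia Box r -> r is the dual of axiom B, which corresponds to symmetry. R is not symmetric — not valid.
(B) Box r -> Box Box r is axiom 4, which corresponds to transitivity. R is transitive — valid.
(C) axiom 5: valid iff R is euclidean. R is not euclidean — not valid.
(D) Box r -> Dia r is axiom D, which corresponds to seriality. R is serial — valid.
(E) the dual of axiom T: valid iff R is reflexive. R is reflexive — valid.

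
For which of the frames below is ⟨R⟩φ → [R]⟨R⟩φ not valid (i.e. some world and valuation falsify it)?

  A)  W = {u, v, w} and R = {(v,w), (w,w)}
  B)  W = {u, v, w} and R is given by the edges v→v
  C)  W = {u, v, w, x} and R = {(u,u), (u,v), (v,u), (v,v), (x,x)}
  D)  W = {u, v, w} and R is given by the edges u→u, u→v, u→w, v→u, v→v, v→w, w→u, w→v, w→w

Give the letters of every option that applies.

The schema ⟨R⟩φ → [R]⟨R⟩φ is axiom 5; it is valid on a frame iff R is euclidean.
(A) R is euclidean (any two R-successors of the same world are R-related), so the schema is valid here.
(B) R is euclidean (any two R-successors of the same world are R-related), so the schema is valid here.
(C) R is euclidean (any two R-successors of the same world are R-related), so the schema is valid here.
(D) R is euclidean (any two R-successors of the same world are R-related), so the schema is valid here.

none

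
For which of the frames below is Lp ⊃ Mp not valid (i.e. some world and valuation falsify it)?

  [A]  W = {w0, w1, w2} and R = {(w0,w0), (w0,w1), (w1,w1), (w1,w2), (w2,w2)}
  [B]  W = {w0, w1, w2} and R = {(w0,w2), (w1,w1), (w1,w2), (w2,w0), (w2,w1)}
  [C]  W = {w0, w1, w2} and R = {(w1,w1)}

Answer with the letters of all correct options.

The schema Lp ⊃ Mp is axiom D; it is valid on a frame iff R is serial.
(A) R is serial (every world has an R-successor), so the schema is valid here.
(B) R is serial (every world has an R-successor), so the schema is valid here.
(C) R is not serial (w0 has no R-successor), so the schema fails here.

C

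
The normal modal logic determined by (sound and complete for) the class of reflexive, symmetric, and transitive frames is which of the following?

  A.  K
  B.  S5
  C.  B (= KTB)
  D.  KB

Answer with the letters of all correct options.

(A) K is determined by the class of arbitrary frames.
(B) S5 is determined by exactly this class.
(C) B (= KTB) is determined by the class of reflexive and symmetric frames.
(D) KB is determined by the class of symmetric frames.

B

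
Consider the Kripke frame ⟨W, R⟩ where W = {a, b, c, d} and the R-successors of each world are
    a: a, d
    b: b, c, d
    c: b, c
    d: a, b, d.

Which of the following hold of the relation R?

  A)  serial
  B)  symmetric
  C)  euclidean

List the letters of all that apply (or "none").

A, B

(A) serial: every world has an R-successor.
(B) symmetric: every R-edge is matched by its reverse.
(C) not euclidean: b R c and b R d but not c R d.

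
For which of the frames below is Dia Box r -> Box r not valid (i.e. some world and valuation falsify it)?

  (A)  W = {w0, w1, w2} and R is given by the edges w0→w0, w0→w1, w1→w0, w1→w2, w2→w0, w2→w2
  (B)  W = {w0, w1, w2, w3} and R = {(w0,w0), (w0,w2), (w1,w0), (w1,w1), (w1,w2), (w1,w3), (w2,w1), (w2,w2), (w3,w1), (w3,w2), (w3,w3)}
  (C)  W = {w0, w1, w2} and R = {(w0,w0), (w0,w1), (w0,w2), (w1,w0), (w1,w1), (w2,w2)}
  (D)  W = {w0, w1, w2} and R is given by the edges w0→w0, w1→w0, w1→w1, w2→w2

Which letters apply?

The schema Dia Box r -> Box r is the dual of axiom 5; it is valid on a frame iff R is euclidean.
(A) R is not euclidean (w1 R w0 and w1 R w2 but not w0 R w2), so the schema fails here.
(B) R is not euclidean (w0 R w2 and w0 R w0 but not w2 R w0), so the schema fails here.
(C) R is not euclidean (w0 R w1 and w0 R w2 but not w1 R w2), so the schema fails here.
(D) R is not euclidean (w1 R w0 and w1 R w1 but not w0 R w1), so the schema fails here.

A, B, C, D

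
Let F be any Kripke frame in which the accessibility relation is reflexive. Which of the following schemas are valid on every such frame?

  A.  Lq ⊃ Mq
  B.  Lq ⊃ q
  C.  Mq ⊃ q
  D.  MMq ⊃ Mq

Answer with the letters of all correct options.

A reflexive relation is serial.
(A) Lq ⊃ Mq is axiom D; it is valid on a frame exactly when R is serial. Every such R is serial, so valid.
(B) Lq ⊃ q (axiom T) characterises the reflexive frames. Every such R is reflexive — valid.
(C) Mq ⊃ q (the converse of T) corresponds to R being a subset of the identity. Such an R need not be a subset of the identity, so not valid.
(D) MMq ⊃ Mq is the dual of axiom 4, which corresponds to transitivity. Such an R need not be transitive — not valid.

A, B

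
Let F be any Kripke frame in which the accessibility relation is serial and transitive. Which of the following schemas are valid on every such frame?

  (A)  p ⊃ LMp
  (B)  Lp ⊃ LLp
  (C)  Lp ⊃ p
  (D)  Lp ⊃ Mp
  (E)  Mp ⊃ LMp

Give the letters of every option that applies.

B, D

(A) p ⊃ LMp is axiom B, which corresponds to symmetry. Such an R need not be symmetric — not valid.
(B) axiom 4: valid iff R is transitive. Every such R is transitive — valid.
(C) axiom T: valid iff R is reflexive. Such an R need not be reflexive — not valid.
(D) Lp ⊃ Mp is axiom D, which corresponds to seriality. Every such R is serial — valid.
(E) Mp ⊃ LMp (axiom 5) characterises the euclidean frames. Such an R need not be euclidean — not valid.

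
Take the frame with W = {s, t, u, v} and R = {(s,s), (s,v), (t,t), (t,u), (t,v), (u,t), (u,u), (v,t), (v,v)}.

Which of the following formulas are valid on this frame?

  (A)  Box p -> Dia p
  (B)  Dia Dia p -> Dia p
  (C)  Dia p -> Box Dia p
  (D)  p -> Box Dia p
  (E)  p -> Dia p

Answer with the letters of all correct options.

A, E

R is reflexive: each world relates to itself.
R is not symmetric: s R v but not v R s.
R is not transitive: s R v and v R t but not s R t.
R is not euclidean: s R v and s R s but not v R s.
R is serial: every world has an R-successor.
(A) Box p -> Dia p is axiom D; it is valid on a frame exactly when R is serial. R is serial, so valid.
(B) Dia Dia p -> Dia p is the dual of axiom 4; it is valid on a frame exactly when R is transitive. R is not transitive, so not valid.
(C) axiom 5: valid iff R is euclidean. R is not euclidean — not valid.
(D) p -> Box Dia p is axiom B; it is valid on a frame exactly when R is symmetric. R is not symmetric, so not valid.
(E) the dual of axiom T: valid iff R is reflexive. R is reflexive — valid.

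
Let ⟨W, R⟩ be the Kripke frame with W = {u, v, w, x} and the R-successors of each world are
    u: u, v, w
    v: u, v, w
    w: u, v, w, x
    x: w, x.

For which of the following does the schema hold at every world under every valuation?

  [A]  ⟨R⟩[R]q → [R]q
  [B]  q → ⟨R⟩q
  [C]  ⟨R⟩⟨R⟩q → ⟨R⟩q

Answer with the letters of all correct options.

R is reflexive: each world relates to itself.
R is not transitive: u R w and w R x but not u R x.
R is not euclidean: w R u and w R x but not u R x.
(A) the dual of axiom 5: valid iff R is euclidean. R is not euclidean — not valid.
(B) the dual of axiom T: valid iff R is reflexive. R is reflexive — valid.
(C) ⟨R⟩⟨R⟩q → ⟨R⟩q (the dual of axiom 4) characterises the transitive frames. R is not transitive — not valid.

B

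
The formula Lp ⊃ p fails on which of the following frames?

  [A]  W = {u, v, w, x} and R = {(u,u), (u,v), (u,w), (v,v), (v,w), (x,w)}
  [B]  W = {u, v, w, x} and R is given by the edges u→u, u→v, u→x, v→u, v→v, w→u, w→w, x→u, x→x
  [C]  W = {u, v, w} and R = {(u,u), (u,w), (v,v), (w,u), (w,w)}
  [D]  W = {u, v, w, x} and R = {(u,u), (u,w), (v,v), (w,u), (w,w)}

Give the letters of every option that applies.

A, D

The schema Lp ⊃ p is axiom T; it is valid on a frame iff R is reflexive.
(A) R is not reflexive (not w R w), so the schema fails here.
(B) R is reflexive (each world relates to itself), so the schema is valid here.
(C) R is reflexive (each world relates to itself), so the schema is valid here.
(D) R is not reflexive (not x R x), so the schema fails here.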